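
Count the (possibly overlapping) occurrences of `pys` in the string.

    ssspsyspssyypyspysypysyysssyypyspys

5

Sliding a length-3 window over the 35 characters (33 positions):
  position 13–15: pys
  position 16–18: pys
  position 20–22: pys
  position 30–32: pys
  position 33–35: pys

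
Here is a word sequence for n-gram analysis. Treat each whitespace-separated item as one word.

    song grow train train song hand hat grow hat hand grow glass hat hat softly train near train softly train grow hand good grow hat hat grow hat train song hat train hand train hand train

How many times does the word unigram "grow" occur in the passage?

Scanning the 36 tokens for "grow":
  position 2: grow
  position 8: grow
  position 11: grow
  position 21: grow
  position 24: grow
  position 27: grow

6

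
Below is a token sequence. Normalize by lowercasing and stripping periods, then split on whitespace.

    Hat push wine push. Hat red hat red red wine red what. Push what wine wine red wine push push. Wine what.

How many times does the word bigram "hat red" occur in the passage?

Scanning the 21 overlapping bigram windows for "hat red":
  position 5–6: hat red
  position 7–8: hat red

2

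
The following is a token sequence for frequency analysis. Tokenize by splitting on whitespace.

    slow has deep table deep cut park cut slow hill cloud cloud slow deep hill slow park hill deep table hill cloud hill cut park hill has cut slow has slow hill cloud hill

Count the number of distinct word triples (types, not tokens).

30

34 tokens → 32 trigram windows in total.
Repeated trigrams (each contributes count−1 duplicates):
  hill cloud hill: 2
  slow hill cloud: 2
2 duplicate windows → 32 − 2 = 30 distinct.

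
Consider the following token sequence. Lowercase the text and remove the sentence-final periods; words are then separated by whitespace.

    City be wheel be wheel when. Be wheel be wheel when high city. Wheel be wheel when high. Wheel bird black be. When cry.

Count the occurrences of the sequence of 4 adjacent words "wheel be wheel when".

3

Scanning the 21 overlapping 4-gram windows for "wheel be wheel when":
  position 3–6: wheel be wheel when
  position 8–11: wheel be wheel when
  position 14–17: wheel be wheel when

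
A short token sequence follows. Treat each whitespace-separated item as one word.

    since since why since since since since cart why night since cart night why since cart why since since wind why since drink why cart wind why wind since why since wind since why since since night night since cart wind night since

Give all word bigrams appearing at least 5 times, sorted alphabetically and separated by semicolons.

Bigram counts meeting the condition (at least 5 times):
  since since: 6
  why since: 6

since since; why since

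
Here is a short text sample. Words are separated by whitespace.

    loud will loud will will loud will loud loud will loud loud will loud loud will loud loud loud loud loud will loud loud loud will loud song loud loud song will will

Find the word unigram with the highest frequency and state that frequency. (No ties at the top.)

"loud", 20 times

Unigram frequencies (highest first):
  loud: 20
  will: 11
  song: 2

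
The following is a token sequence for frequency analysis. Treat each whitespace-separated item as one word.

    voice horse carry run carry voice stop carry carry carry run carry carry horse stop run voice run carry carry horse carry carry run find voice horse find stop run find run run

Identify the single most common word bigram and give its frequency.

"carry carry", 5 times

Bigram frequencies (highest first):
  carry carry: 5
  carry run: 3
  run carry: 3
  voice horse: 2
  horse carry: 2
  carry horse: 2
  … (13 more, each ≤ 2)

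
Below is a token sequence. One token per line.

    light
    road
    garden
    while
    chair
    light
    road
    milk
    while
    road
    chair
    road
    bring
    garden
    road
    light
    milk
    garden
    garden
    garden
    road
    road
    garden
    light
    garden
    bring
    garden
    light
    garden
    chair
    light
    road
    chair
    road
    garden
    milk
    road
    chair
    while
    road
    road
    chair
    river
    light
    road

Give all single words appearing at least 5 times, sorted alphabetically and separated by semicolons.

chair; garden; light; road

Unigram counts meeting the condition (at least 5 times):
  chair: 6
  garden: 10
  light: 7
  road: 13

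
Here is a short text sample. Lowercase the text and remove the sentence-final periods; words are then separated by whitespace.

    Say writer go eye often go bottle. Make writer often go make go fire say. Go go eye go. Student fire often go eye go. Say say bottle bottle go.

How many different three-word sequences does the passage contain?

30 tokens → 28 trigram windows in total.
Repeated trigrams (each contributes count−1 duplicates):
  go eye go: 2
1 duplicate windows → 28 − 1 = 27 distinct.

27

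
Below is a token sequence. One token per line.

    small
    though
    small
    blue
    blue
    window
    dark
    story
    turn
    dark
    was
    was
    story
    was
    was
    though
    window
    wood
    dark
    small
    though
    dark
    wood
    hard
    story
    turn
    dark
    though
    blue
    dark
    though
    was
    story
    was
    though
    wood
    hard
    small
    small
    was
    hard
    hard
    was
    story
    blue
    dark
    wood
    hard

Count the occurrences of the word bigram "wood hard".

Scanning the 47 overlapping bigram windows for "wood hard":
  position 23–24: wood hard
  position 36–37: wood hard
  position 47–48: wood hard

3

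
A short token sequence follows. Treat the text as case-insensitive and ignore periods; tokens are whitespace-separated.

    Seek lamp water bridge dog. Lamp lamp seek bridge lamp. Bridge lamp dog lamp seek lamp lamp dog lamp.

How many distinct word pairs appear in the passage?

19 tokens → 18 bigram windows in total.
Repeated bigrams (each contributes count−1 duplicates):
  dog lamp: 3
  bridge lamp: 2
  lamp dog: 2
  lamp lamp: 2
  lamp seek: 2
  seek lamp: 2
7 duplicate windows → 18 − 7 = 11 distinct.

11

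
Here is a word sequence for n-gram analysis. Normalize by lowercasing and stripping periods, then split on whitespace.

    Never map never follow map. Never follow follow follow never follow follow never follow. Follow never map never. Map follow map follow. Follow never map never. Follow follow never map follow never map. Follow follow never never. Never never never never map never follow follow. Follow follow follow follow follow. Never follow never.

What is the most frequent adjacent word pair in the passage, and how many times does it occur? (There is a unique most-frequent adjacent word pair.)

Bigram frequencies (highest first):
  follow follow: 13
  follow never: 9
  never map: 7
  never follow: 7
  map never: 5
  never never: 5
  … (2 more, each ≤ 4)

"follow follow", 13 times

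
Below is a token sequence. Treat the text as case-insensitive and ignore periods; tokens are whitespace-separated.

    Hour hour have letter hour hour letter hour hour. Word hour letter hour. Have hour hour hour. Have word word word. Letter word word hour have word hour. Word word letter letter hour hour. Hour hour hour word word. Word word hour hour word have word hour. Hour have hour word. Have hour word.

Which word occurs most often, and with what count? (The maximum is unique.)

Unigram frequencies (highest first):
  hour: 24
  word: 17
  have: 7
  letter: 6

"hour", 24 times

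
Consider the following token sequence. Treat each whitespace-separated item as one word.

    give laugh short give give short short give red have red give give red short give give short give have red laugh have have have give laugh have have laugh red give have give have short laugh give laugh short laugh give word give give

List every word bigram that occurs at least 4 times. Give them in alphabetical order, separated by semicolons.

Bigram counts meeting the condition (at least 4 times):
  give give: 4
  short give: 4

give give; short give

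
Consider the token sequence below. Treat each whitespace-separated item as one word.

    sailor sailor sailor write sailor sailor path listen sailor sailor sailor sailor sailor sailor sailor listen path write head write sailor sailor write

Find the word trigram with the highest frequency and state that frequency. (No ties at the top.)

"sailor sailor sailor", 6 times

Trigram frequencies (highest first):
  sailor sailor sailor: 6
  sailor sailor write: 2
  write sailor sailor: 2
  sailor write sailor: 1
  sailor sailor path: 1
  sailor path listen: 1
  … (8 more, each ≤ 1)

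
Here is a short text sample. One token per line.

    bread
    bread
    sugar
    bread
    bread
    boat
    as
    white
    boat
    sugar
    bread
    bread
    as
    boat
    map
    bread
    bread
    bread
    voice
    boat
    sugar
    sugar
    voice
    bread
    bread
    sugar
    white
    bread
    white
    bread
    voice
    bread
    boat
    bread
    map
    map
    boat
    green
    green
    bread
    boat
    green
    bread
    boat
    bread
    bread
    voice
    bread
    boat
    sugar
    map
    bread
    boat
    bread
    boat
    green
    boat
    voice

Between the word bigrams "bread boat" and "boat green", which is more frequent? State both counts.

"bread boat": 7 occurrences
"boat green": 3 occurrences

"bread boat" (7 vs 3)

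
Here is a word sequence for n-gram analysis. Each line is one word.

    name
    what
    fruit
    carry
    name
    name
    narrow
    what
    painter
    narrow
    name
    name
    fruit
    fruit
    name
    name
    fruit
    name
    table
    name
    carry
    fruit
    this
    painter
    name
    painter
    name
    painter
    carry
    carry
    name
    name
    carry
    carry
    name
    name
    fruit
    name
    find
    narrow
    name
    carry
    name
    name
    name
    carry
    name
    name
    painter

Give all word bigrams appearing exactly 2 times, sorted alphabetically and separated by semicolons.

Bigram counts meeting the condition (exactly 2 times):
  carry carry: 2
  narrow name: 2
  painter name: 2

carry carry; narrow name; painter name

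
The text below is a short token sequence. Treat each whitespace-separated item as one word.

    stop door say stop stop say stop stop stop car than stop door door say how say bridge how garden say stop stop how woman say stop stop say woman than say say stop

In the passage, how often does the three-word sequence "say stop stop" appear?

4

Scanning the 32 overlapping trigram windows for "say stop stop":
  position 3–5: say stop stop
  position 6–8: say stop stop
  position 21–23: say stop stop
  position 26–28: say stop stop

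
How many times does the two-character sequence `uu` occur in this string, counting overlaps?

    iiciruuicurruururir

2

Sliding a length-2 window over the 19 characters (18 positions):
  position 6–7: uu
  position 13–14: uu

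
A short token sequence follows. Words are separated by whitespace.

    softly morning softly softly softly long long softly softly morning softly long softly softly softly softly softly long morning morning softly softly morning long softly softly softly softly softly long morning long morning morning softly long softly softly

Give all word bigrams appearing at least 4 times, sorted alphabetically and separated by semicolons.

Bigram counts meeting the condition (at least 4 times):
  long softly: 4
  morning softly: 4
  softly long: 5
  softly softly: 13

long softly; morning softly; softly long; softly softly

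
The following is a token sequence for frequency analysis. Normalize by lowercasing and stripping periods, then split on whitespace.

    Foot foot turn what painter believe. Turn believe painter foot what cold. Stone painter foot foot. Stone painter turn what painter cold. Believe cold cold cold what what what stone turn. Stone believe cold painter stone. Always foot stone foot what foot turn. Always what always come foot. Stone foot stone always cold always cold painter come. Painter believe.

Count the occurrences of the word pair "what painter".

2

Scanning the 58 overlapping bigram windows for "what painter":
  position 4–5: what painter
  position 20–21: what painter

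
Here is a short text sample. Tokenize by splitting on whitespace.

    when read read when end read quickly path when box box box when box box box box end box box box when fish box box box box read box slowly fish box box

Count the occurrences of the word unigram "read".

4

Scanning the 33 tokens for "read":
  position 2: read
  position 3: read
  position 6: read
  position 28: read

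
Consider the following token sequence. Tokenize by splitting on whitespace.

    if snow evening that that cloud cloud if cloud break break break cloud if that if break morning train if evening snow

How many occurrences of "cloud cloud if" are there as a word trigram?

Scanning the 20 overlapping trigram windows for "cloud cloud if":
  position 6–8: cloud cloud if

1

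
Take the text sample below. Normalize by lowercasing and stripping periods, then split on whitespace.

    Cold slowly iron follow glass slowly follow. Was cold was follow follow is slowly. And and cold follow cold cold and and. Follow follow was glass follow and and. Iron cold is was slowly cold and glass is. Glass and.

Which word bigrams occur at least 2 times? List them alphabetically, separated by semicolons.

Bigram counts meeting the condition (at least 2 times):
  and and: 3
  cold and: 2
  follow follow: 2
  follow was: 2

and and; cold and; follow follow; follow was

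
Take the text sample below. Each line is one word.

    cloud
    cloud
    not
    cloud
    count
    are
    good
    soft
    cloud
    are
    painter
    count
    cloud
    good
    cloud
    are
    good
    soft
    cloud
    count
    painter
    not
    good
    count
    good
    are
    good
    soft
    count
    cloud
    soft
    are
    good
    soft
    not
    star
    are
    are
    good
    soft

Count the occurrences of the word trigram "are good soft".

5

Scanning the 38 overlapping trigram windows for "are good soft":
  position 6–8: are good soft
  position 16–18: are good soft
  position 26–28: are good soft
  position 32–34: are good soft
  position 38–40: are good soft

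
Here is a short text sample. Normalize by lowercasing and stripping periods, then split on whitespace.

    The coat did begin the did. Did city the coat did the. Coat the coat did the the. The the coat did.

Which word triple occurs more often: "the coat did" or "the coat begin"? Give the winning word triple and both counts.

"the coat did": 4 occurrences
"the coat begin": 0 occurrences

"the coat did" (4 vs 0)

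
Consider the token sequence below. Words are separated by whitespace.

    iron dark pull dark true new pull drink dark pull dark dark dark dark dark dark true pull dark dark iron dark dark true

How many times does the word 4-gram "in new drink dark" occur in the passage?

Scanning the 21 overlapping 4-gram windows for "in new drink dark":
  (none found)

0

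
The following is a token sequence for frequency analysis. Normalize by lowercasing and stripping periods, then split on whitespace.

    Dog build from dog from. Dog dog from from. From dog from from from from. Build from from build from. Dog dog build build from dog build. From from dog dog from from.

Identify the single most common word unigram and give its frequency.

Unigram frequencies (highest first):
  from: 17
  dog: 10
  build: 6

"from", 17 times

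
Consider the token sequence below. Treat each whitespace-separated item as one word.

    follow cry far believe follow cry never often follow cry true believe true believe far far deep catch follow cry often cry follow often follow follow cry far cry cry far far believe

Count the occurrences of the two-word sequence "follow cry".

Scanning the 32 overlapping bigram windows for "follow cry":
  position 1–2: follow cry
  position 5–6: follow cry
  position 9–10: follow cry
  position 19–20: follow cry
  position 26–27: follow cry

5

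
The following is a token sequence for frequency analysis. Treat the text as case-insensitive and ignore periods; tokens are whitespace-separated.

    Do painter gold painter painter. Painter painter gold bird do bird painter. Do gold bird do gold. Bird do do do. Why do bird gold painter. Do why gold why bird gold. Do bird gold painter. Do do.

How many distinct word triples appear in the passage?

29

38 tokens → 36 trigram windows in total.
Repeated trigrams (each contributes count−1 duplicates):
  gold bird do: 3
  bird gold painter: 2
  do bird gold: 2
  do gold bird: 2
  gold painter do: 2
  painter painter painter: 2
7 duplicate windows → 36 − 7 = 29 distinct.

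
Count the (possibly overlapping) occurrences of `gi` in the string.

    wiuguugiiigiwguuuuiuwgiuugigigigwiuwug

6

Sliding a length-2 window over the 38 characters (37 positions):
  position 7–8: gi
  position 11–12: gi
  position 22–23: gi
  position 26–27: gi
  position 28–29: gi
  position 30–31: gi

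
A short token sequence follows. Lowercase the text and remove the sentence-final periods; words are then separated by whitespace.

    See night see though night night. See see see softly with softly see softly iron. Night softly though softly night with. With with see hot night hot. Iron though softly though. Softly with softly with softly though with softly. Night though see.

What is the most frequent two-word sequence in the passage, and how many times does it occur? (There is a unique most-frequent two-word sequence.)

Bigram frequencies (highest first):
  with softly: 4
  softly with: 3
  softly though: 3
  though softly: 3
  night see: 2
  see see: 2
  … (21 more, each ≤ 2)

"with softly", 4 times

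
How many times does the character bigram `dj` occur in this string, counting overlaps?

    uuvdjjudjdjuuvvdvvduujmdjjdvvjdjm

Sliding a length-2 window over the 33 characters (32 positions):
  position 4–5: dj
  position 8–9: dj
  position 10–11: dj
  position 24–25: dj
  position 31–32: dj

5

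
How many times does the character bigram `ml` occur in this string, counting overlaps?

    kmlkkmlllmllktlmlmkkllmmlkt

Sliding a length-2 window over the 27 characters (26 positions):
  position 2–3: ml
  position 6–7: ml
  position 10–11: ml
  position 16–17: ml
  position 24–25: ml

5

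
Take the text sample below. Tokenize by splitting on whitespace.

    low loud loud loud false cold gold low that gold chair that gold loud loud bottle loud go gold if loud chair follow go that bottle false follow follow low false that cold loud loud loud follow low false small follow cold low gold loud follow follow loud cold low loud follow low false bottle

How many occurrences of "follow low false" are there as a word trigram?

3

Scanning the 53 overlapping trigram windows for "follow low false":
  position 29–31: follow low false
  position 37–39: follow low false
  position 52–54: follow low false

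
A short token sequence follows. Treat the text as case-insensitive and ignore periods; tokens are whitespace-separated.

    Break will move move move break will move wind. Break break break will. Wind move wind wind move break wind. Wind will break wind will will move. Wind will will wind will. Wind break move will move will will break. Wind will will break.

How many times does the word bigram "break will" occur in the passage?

3

Scanning the 43 overlapping bigram windows for "break will":
  position 1–2: break will
  position 6–7: break will
  position 12–13: break will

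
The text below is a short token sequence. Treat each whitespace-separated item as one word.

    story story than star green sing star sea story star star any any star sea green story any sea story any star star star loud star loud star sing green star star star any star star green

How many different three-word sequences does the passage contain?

31

37 tokens → 35 trigram windows in total.
Repeated trigrams (each contributes count−1 duplicates):
  any star star: 2
  star loud star: 2
  star star any: 2
  star star star: 2
4 duplicate windows → 35 − 4 = 31 distinct.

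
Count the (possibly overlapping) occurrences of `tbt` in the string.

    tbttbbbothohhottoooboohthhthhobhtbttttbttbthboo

4

Sliding a length-3 window over the 47 characters (45 positions):
  position 1–3: tbt
  position 33–35: tbt
  position 38–40: tbt
  position 41–43: tbt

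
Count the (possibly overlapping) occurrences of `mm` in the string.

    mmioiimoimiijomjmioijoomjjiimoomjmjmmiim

2

Sliding a length-2 window over the 40 characters (39 positions):
  position 1–2: mm
  position 36–37: mm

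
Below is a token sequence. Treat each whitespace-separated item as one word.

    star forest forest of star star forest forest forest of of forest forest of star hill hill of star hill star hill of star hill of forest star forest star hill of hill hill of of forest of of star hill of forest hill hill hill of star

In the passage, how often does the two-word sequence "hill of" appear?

Scanning the 47 overlapping bigram windows for "hill of":
  position 17–18: hill of
  position 22–23: hill of
  position 25–26: hill of
  position 31–32: hill of
  position 34–35: hill of
  position 41–42: hill of
  position 46–47: hill of

7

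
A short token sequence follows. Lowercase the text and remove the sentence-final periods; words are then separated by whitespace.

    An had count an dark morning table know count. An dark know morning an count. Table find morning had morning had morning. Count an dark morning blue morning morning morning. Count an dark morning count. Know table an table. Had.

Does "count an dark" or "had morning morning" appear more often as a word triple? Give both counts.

"count an dark" (4 vs 0)

"count an dark": 4 occurrences
"had morning morning": 0 occurrences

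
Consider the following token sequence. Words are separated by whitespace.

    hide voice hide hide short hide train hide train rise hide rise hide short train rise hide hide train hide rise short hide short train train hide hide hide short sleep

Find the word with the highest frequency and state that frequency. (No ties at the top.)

"hide", 14 times

Unigram frequencies (highest first):
  hide: 14
  train: 6
  short: 5
  rise: 4
  voice: 1
  sleep: 1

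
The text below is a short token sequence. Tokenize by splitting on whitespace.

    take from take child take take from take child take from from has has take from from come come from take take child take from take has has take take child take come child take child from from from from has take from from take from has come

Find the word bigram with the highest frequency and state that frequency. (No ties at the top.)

Bigram frequencies (highest first):
  take from: 7
  from from: 6
  from take: 5
  take child: 5
  child take: 5
  take take: 3
  … (11 more, each ≤ 3)

"take from", 7 times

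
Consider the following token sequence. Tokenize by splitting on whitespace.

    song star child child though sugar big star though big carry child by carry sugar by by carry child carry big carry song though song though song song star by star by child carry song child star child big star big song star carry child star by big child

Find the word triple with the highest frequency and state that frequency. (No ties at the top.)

Trigram frequencies (highest first):
  song though song: 2
  song star child: 1
  star child child: 1
  child child though: 1
  child though sugar: 1
  though sugar big: 1
  … (40 more, each ≤ 1)

"song though song", 2 times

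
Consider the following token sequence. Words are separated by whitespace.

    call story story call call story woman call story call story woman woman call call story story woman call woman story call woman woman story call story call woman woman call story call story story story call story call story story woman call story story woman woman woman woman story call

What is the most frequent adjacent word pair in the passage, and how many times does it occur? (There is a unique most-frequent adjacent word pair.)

Bigram frequencies (highest first):
  call story: 11
  story call: 9
  story story: 6
  woman woman: 6
  story woman: 5
  woman call: 5
  … (3 more, each ≤ 3)

"call story", 11 times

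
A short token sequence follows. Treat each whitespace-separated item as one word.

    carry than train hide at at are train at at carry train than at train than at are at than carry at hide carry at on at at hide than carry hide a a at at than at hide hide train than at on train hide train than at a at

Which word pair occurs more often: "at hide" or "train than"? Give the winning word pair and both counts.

"train than" (4 vs 3)

"at hide": 3 occurrences
"train than": 4 occurrences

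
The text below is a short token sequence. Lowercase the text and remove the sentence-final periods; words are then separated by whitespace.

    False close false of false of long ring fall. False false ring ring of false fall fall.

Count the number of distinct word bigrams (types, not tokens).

17 tokens → 16 bigram windows in total.
Repeated bigrams (each contributes count−1 duplicates):
  false of: 2
  of false: 2
2 duplicate windows → 16 − 2 = 14 distinct.

14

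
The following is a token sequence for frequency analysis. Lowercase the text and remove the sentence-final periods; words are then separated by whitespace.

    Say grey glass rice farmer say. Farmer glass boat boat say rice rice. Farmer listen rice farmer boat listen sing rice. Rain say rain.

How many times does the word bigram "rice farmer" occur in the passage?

3

Scanning the 23 overlapping bigram windows for "rice farmer":
  position 4–5: rice farmer
  position 13–14: rice farmer
  position 16–17: rice farmer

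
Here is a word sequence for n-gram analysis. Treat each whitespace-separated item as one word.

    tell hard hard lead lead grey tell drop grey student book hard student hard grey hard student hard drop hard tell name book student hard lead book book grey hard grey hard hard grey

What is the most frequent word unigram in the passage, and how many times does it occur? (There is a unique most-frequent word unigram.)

"hard", 11 times

Unigram frequencies (highest first):
  hard: 11
  grey: 6
  student: 4
  book: 4
  tell: 3
  lead: 3
  … (2 more, each ≤ 2)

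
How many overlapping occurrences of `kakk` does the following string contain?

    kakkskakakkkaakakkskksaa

3

Sliding a length-4 window over the 24 characters (21 positions):
  position 1–4: kakk
  position 8–11: kakk
  position 15–18: kakk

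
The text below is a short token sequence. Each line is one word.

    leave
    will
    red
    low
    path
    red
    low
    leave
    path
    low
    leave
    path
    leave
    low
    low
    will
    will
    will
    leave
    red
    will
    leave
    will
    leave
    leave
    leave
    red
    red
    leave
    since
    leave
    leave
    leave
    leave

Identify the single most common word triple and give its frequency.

"leave leave leave", 3 times

Trigram frequencies (highest first):
  leave leave leave: 3
  low leave path: 2
  leave will red: 1
  will red low: 1
  red low path: 1
  low path red: 1
  … (23 more, each ≤ 1)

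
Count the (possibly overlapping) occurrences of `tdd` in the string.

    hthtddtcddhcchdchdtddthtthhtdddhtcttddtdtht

Sliding a length-3 window over the 43 characters (41 positions):
  position 4–6: tdd
  position 19–21: tdd
  position 28–30: tdd
  position 36–38: tdd

4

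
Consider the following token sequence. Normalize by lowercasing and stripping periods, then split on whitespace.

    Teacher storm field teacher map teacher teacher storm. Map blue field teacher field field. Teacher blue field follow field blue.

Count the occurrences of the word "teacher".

6

Scanning the 20 tokens for "teacher":
  position 1: teacher
  position 4: teacher
  position 6: teacher
  position 7: teacher
  position 12: teacher
  position 15: teacher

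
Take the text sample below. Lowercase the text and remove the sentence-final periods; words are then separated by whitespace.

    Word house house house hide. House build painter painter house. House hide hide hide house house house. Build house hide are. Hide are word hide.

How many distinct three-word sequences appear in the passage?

25 tokens → 23 trigram windows in total.
Repeated trigrams (each contributes count−1 duplicates):
  house house hide: 2
  house house house: 2
2 duplicate windows → 23 − 2 = 21 distinct.

21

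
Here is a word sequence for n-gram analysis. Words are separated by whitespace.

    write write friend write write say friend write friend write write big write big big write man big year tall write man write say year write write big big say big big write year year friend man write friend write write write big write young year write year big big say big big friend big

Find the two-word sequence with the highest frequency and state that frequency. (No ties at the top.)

Bigram frequencies (highest first):
  write write: 6
  big big: 5
  friend write: 4
  write big: 4
  big write: 4
  write friend: 3
  … (21 more, each ≤ 2)

"write write", 6 times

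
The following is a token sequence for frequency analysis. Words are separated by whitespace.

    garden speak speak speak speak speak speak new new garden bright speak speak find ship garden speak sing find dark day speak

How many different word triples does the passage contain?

22 tokens → 20 trigram windows in total.
Repeated trigrams (each contributes count−1 duplicates):
  speak speak speak: 4
3 duplicate windows → 20 − 3 = 17 distinct.

17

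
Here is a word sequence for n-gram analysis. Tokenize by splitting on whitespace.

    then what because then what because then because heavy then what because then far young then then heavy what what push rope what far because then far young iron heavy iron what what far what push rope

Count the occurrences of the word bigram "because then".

4

Scanning the 36 overlapping bigram windows for "because then":
  position 3–4: because then
  position 6–7: because then
  position 12–13: because then
  position 25–26: because then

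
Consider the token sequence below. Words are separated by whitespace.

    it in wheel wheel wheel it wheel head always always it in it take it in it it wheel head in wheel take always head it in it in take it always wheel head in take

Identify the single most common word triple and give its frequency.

"it in it", 3 times

Trigram frequencies (highest first):
  it in it: 3
  it wheel head: 2
  wheel head in: 2
  it in wheel: 1
  in wheel wheel: 1
  wheel wheel wheel: 1
  … (24 more, each ≤ 1)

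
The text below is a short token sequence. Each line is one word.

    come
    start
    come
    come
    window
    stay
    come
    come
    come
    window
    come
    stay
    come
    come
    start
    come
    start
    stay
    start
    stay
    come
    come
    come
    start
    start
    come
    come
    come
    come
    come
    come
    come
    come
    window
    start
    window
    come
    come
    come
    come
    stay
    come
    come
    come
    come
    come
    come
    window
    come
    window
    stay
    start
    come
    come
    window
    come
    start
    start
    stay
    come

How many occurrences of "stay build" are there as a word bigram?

0

Scanning the 59 overlapping bigram windows for "stay build":
  (none found)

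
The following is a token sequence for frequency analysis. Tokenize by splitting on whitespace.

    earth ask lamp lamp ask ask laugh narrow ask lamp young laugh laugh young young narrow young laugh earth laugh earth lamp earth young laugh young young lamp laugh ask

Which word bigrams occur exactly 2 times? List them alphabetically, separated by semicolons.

Bigram counts meeting the condition (exactly 2 times):
  ask lamp: 2
  laugh earth: 2
  laugh young: 2
  young young: 2

ask lamp; laugh earth; laugh young; young young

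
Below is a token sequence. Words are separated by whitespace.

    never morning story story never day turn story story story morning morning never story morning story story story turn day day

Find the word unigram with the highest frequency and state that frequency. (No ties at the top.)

Unigram frequencies (highest first):
  story: 9
  morning: 4
  never: 3
  day: 3
  turn: 2

"story", 9 times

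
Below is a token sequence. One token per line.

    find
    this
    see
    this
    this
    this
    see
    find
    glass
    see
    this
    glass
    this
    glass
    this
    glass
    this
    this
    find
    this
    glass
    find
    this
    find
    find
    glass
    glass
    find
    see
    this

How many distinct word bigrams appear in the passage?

14

30 tokens → 29 bigram windows in total.
Repeated bigrams (each contributes count−1 duplicates):
  this glass: 4
  find this: 3
  glass this: 3
  see this: 3
  this this: 3
  find glass: 2
  glass find: 2
  this find: 2
  … (1 more repeated)
15 duplicate windows → 29 − 15 = 14 distinct.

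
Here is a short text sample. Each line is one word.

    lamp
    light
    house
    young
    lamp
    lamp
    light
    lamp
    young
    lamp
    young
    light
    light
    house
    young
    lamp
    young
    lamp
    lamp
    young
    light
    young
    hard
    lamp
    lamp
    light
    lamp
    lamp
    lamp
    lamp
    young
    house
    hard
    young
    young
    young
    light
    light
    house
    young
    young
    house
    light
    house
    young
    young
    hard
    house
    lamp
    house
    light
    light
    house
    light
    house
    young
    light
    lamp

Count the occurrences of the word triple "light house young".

5

Scanning the 56 overlapping trigram windows for "light house young":
  position 2–4: light house young
  position 13–15: light house young
  position 38–40: light house young
  position 43–45: light house young
  position 54–56: light house young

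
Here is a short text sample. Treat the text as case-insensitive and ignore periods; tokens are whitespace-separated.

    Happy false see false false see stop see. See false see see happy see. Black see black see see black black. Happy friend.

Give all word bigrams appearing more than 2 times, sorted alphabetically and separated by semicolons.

Bigram counts meeting the condition (more than 2 times):
  false see: 3
  see black: 3
  see see: 3

false see; see black; see see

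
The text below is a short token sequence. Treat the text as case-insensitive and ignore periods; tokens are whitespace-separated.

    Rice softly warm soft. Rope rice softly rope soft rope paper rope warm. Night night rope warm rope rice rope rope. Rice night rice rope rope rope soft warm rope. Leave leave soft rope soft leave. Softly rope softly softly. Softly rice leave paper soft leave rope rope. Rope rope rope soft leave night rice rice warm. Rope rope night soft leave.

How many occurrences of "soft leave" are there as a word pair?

Scanning the 61 overlapping bigram windows for "soft leave":
  position 35–36: soft leave
  position 45–46: soft leave
  position 52–53: soft leave
  position 61–62: soft leave

4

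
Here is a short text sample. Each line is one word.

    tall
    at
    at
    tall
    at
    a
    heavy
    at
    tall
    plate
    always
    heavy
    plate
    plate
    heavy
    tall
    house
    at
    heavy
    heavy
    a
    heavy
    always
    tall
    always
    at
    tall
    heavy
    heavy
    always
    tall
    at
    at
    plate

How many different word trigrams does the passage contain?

30

34 tokens → 32 trigram windows in total.
Repeated trigrams (each contributes count−1 duplicates):
  heavy always tall: 2
  tall at at: 2
2 duplicate windows → 32 − 2 = 30 distinct.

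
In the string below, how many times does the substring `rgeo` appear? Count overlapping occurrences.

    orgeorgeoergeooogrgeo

4

Sliding a length-4 window over the 21 characters (18 positions):
  position 2–5: rgeo
  position 6–9: rgeo
  position 11–14: rgeo
  position 18–21: rgeo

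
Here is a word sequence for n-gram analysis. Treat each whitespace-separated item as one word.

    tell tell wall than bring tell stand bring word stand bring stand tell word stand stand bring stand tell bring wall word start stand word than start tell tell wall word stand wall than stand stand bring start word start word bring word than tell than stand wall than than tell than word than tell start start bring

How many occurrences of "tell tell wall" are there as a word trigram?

2

Scanning the 56 overlapping trigram windows for "tell tell wall":
  position 1–3: tell tell wall
  position 28–30: tell tell wall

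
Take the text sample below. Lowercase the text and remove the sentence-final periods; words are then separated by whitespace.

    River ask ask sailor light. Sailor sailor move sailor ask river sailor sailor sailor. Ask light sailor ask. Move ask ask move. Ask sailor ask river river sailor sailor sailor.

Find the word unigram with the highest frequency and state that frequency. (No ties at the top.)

Unigram frequencies (highest first):
  sailor: 12
  ask: 9
  river: 4
  move: 3
  light: 2

"sailor", 12 times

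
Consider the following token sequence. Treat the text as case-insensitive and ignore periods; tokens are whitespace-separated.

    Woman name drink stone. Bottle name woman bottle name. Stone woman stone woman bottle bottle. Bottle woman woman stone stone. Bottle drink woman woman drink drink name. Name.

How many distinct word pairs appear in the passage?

28 tokens → 27 bigram windows in total.
Repeated bigrams (each contributes count−1 duplicates):
  bottle bottle: 2
  bottle name: 2
  stone bottle: 2
  stone woman: 2
  woman bottle: 2
  woman stone: 2
  woman woman: 2
7 duplicate windows → 27 − 7 = 20 distinct.

20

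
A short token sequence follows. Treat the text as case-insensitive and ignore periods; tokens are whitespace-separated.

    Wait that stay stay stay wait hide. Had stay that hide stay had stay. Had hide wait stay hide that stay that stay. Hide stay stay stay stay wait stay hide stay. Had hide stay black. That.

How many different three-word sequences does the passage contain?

28

37 tokens → 35 trigram windows in total.
Repeated trigrams (each contributes count−1 duplicates):
  stay stay stay: 3
  hide stay had: 2
  stay had hide: 2
  stay hide stay: 2
  stay stay wait: 2
  wait stay hide: 2
7 duplicate windows → 35 − 7 = 28 distinct.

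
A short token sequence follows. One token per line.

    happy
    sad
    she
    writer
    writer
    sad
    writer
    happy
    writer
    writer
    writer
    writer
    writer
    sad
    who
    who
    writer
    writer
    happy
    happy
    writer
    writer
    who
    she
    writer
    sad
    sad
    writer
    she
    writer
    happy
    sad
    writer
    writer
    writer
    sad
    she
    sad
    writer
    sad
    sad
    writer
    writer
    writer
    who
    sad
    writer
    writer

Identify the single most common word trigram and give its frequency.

Trigram frequencies (highest first):
  writer writer writer: 5
  writer writer sad: 3
  sad writer writer: 3
  happy writer writer: 2
  writer writer who: 2
  writer sad sad: 2
  … (28 more, each ≤ 2)

"writer writer writer", 5 times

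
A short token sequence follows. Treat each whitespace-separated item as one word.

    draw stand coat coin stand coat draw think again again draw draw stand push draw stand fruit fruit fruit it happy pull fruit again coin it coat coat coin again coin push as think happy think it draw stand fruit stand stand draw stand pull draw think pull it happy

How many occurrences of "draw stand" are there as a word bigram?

5

Scanning the 49 overlapping bigram windows for "draw stand":
  position 1–2: draw stand
  position 12–13: draw stand
  position 15–16: draw stand
  position 38–39: draw stand
  position 43–44: draw stand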